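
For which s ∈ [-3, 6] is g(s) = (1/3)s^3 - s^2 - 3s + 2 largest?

6

g'(s) = s^2 - 2s - 3, which vanishes at s = -1 and s = 3.
Compare values at every candidate in [-3, 6]: g(-3) = -7; g(-1) = 11/3; g(3) = -7; g(6) = 20.
Hence the absolute maximum is 20 at s = 6.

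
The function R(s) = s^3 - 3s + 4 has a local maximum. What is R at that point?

R'(s) = 3s^2 - 3 = 0 at s = -1, 1.
R''(s) = 6s. R''(-1) = -6 < 0 ⇒ local maximum; R''(1) = 6 > 0 ⇒ local minimum.
So the local maximum value is R(-1) = 6.

6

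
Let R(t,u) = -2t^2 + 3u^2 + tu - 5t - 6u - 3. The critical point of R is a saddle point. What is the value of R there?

∂R/∂t = -4t + u - 5 = 0 and ∂R/∂u = t + 6u - 6 = 0, so (t, u) = (-24/25, 29/25).
The Hessian has R_{tt} = -4, R_{uu} = 6, R_{tu} = 1, giving D = -25 < 0, so the point is a saddle point.
R(-24/25, 29/25) = -102/25.

-102/25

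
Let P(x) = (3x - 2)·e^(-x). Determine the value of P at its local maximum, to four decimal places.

0.5666

By the product rule, P'(x) = (-3x + 5)·e^(-x). Since e^(-x) > 0, the only critical point is x = 5/3.
P''(5/3) has the same sign as -3 < 0, so this is a local maximum.
P(5/3) = (3)·e^(-5/3) ≈ 0.5666.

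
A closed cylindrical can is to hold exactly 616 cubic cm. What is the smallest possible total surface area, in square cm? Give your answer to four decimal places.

400.7760

With radius r and height h, πr²h = 616 so h = 616/(πr²), and S(r) = 2πr² + 2πrh = 2πr² + 2·616/r.
S'(r) = 4πr − 2·616/r² = 0 ⇒ r³ = 616/(2π), so r ≈ 4.6111 and h = 2r ≈ 9.2221.
S''(r) = 4π + 4·616/r³ > 0, so this is the minimum; S ≈ 400.7760.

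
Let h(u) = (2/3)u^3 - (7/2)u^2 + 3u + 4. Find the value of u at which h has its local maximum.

h'(u) = 2u^2 - 7u + 3. Setting h'(u) = 0 gives u ∈ {1/2, 3}.
Since h''(u) = 4u - 7, we get h''(1/2) = -5 < 0 ⇒ local maximum; h''(3) = 5 > 0 ⇒ local minimum.
Thus h has its local maximum at u = 1/2, with value 113/24.

1/2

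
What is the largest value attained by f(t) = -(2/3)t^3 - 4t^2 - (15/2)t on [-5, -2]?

125/6

Differentiating, f'(t) = -2t^2 - 8t - 15/2; whose only zero in [-5, -2] is t = -5/2.
Compare values at every candidate in [-5, -2]: f(-5) = 125/6,  f(-5/2) = 25/6,  f(-2) = 13/3.
So the maximum is f(-5) = 125/6.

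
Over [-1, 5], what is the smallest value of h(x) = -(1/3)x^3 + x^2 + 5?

The derivative is -x^2 + 2x, which vanishes at x = 0 and x = 2.
Compare values at every candidate in [-1, 5]: h(-1) = 19/3, h(0) = 5, h(2) = 19/3, h(5) = -35/3.
Hence the absolute minimum is -35/3 at x = 5.

-35/3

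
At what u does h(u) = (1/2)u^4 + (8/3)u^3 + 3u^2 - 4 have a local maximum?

Critical points: h'(u) = 2u^3 + 8u^2 + 6u vanishes at u = -3, -1, 0.
Since h''(u) = 6u^2 + 16u + 6, we get h''(-3) = 12 > 0 ⇒ local minimum; h''(-1) = -4 < 0 ⇒ local maximum; h''(0) = 6 > 0 ⇒ local minimum.
Thus h has its local maximum at u = -1, with value -19/6.

-1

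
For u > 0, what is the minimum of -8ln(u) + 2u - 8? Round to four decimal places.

-11.0904

g'(u) = -8/u + 2 = 0 gives u = 4.
g''(u) = 8/u², which is positive for u > 0, so this is a local minimum.
g(4) = -8·ln(4) + 8 - 8 ≈ -11.0904.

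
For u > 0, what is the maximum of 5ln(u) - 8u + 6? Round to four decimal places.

g'(u) = 5/u − 8 = 0 gives u = 5/8.
g''(u) = -5/u², which is negative for u > 0, so this is a local maximum.
g(5/8) = 5·ln(5/8) - 5 + 6 ≈ -1.3500.

-1.3500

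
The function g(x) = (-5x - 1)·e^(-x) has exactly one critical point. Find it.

4/5

Differentiating with the product rule gives g'(x) = (5x - 4)·e^(-x). Since e^(-x) > 0, the only critical point is x = 4/5.
g''(4/5) has the same sign as 5 > 0, so this is a local minimum.
g(4/5) = (-5)·e^(-4/5) ≈ -2.2466.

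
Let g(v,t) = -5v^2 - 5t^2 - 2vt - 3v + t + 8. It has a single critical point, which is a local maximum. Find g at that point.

∂g/∂v = -10v - 2t - 3 = 0 and ∂g/∂t = -2v - 10t + 1 = 0, so (v, t) = (-1/3, 1/6).
The Hessian has g_{vv} = -10, g_{tt} = -10, g_{vt} = -2, giving D = 96 > 0 with g_{vv} < 0, so the point is a local maximum.
g(-1/3, 1/6) = 103/12.

103/12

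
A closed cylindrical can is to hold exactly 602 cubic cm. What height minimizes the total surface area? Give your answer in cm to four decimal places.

With radius r and height h, πr²h = 602 so h = 602/(πr²), and S(r) = 2πr² + 2πrh = 2πr² + 2·602/r.
S'(r) = 4πr − 2·602/r² = 0 ⇒ r³ = 602/(2π), so r ≈ 4.5759 and h = 2r ≈ 9.1517.
S''(r) = 4π + 4·602/r³ > 0, so this is the minimum; S ≈ 394.6804.

9.1517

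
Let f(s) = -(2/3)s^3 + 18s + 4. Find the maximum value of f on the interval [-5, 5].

40

f'(s) = -2s^2 + 18, which vanishes at s = -3 and s = 3.
Candidates: f(-5) = -8/3, f(-3) = -32, f(3) = 40, f(5) = 32/3.
Hence the absolute maximum is 40 at s = 3.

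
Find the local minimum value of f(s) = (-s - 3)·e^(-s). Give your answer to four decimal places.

f'(s) = (-1)·e^(-s) + (-s - 3)·(-1)·e^(-s) = (s + 2)·e^(-s). Since e^(-s) > 0, the only critical point is s = -2.
f''(-2) has the same sign as 1 > 0, so this is a local minimum.
f(-2) = (-1)·e^(2) ≈ -7.3891.

-7.3891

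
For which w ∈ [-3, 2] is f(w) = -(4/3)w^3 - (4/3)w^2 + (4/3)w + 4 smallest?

The derivative is -4w^2 - (8/3)w + 4/3, which vanishes at w = -1 and w = 1/3.
Compare values at every candidate in [-3, 2]: f(-3) = 24; f(-1) = 8/3; f(1/3) = 344/81; f(2) = -28/3.
The minimum over the interval is -28/3, attained at w = 2.

2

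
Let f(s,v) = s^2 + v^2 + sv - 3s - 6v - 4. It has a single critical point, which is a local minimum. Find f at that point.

-13

∂f/∂s = 2s + v - 3 = 0 and ∂f/∂v = s + 2v - 6 = 0, so (s, v) = (0, 3).
The Hessian has f_{ss} = 2, f_{vv} = 2, f_{sv} = 1, giving D = 3 > 0 with f_{ss} > 0, so the point is a local minimum.
f(0, 3) = -13.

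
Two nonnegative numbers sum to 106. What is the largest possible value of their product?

2809

With x + y = 106, the product is P(x) = x(106 − x).
P'(x) = 106 − 2x = 0 gives x = 53; P'' = −2 < 0, so this is the maximum.
P = 53·53 = 2809.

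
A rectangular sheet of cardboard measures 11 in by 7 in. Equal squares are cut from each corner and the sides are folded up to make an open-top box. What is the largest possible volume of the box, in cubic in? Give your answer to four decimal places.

With cut size x, the volume is V(x) = x(11 − 2x)(7 − 2x) for 0 < x < 3.5.
V'(x) = 12x^2 − 72x + 77. Setting V'(x) = 0 gives x ≈ 1.3927 (the root in (0, 3.5)).
V''(x) = 24x − 72 is negative there, so this is the maximum; V ≈ 48.2170.

48.2170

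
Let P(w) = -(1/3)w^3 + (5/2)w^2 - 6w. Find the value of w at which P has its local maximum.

3

P'(w) = -w^2 + 5w - 6 = 0 at w = 2, 3.
Second-derivative test with P''(w) = -2w + 5: P''(2) = 1 > 0 ⇒ local minimum; P''(3) = -1 < 0 ⇒ local maximum.
Thus P has its local maximum at w = 3, with value -9/2.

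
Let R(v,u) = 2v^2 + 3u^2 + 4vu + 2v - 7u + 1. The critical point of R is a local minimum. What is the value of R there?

∂R/∂v = 4v + 4u + 2 = 0 and ∂R/∂u = 4v + 6u - 7 = 0, so (v, u) = (-5, 9/2).
The Hessian has R_{vv} = 4, R_{uu} = 6, R_{vu} = 4, giving D = 8 > 0 with R_{vv} > 0, so the point is a local minimum.
R(-5, 9/2) = -79/4.

-79/4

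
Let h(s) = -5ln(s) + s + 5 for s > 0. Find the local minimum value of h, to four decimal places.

1.9528

h'(s) = -5/s + 1 = 0 gives s = 5.
h''(s) = 5/s², which is positive for s > 0, so this is a local minimum.
h(5) = -5·ln(5) + 5 + 5 ≈ 1.9528.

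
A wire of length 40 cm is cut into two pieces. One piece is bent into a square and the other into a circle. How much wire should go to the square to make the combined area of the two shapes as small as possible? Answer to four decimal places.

22.4040

Let x be the length used for the square. Square side x/4; circle radius (40−x)/(2π).
A(x) = (x/4)² + π·((40−x)/(2π))² = x²/16 + (40−x)²/(4π) for 0 ≤ x ≤ 40. A'(x) = x/8 − (40−x)/(2π) = 0 gives x = 4·40/(π+4) ≈ 22.4040.
A'' = 1/8 + 1/(2π) > 0, so this gives the minimum combined area; x ≈ 22.4040 cm to the square.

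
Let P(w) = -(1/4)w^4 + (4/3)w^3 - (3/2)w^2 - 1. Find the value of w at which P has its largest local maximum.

3

Critical points: P'(w) = -w^3 + 4w^2 - 3w vanishes at w = 0, 1, 3.
Second-derivative test with P''(w) = -3w^2 + 8w - 3: P''(0) = -3 < 0 ⇒ local maximum; P''(1) = 2 > 0 ⇒ local minimum; P''(3) = -6 < 0 ⇒ local maximum.
So the largest local maximum value is P(3) = 5/4.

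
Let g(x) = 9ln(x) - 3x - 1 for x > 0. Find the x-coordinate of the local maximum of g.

g'(x) = 9/x − 3 = 0 gives x = 3.
g''(x) = -9/x², which is negative for x > 0, so this is a local maximum.
g(3) = 9·ln(3) - 9 - 1 ≈ -0.1125.

3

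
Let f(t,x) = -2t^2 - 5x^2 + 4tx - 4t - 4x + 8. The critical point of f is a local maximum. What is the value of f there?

46/3

∂f/∂t = -4t + 4x - 4 = 0 and ∂f/∂x = 4t - 10x - 4 = 0, so (t, x) = (-7/3, -4/3).
The Hessian has f_{tt} = -4, f_{xx} = -10, f_{tx} = 4, giving D = 24 > 0 with f_{tt} < 0, so the point is a local maximum.
f(-7/3, -4/3) = 46/3.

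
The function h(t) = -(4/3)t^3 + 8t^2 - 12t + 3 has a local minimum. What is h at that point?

h'(t) = -4t^2 + 16t - 12 = 0 at t = 1, 3.
h''(t) = -8t + 16. h''(1) = 8 > 0 ⇒ local minimum; h''(3) = -8 < 0 ⇒ local maximum.
So the local minimum value is h(1) = -7/3.

-7/3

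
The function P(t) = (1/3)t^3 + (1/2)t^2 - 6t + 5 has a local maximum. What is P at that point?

37/2

P'(t) = t^2 + t - 6. Setting P'(t) = 0 gives t ∈ {-3, 2}.
Second-derivative test with P''(t) = 2t + 1: P''(-3) = -5 < 0 ⇒ local maximum; P''(2) = 5 > 0 ⇒ local minimum.
The local maximum is P(-3) = 37/2.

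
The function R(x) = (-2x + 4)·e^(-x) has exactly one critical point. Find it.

3

Differentiating with the product rule gives R'(x) = (2x - 6)·e^(-x). Since e^(-x) > 0, the only critical point is x = 3.
R''(3) has the same sign as 2 > 0, so this is a local minimum.
R(3) = (-2)·e^(-3) ≈ -0.0996.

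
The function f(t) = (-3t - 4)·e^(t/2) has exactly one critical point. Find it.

f'(t) = (-3)·e^(t/2) + (-3t - 4)·(1/2)·e^(t/2) = (-(3/2)t - 5)·e^(t/2). Since e^(t/2) > 0, the only critical point is t = -10/3.
f''(-10/3) has the same sign as -3/2 < 0, so this is a local maximum.
f(-10/3) = (6)·e^(-5/3) ≈ 1.1333.

-10/3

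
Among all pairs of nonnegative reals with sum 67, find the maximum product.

With x + y = 67, the product is P(x) = x(67 − x).
P'(x) = 67 − 2x = 0 gives x = 67/2; P'' = −2 < 0, so this is the maximum.
P = 67/2·67/2 = 4489/4.

4489/4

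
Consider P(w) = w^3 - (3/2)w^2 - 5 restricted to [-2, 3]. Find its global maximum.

17/2

The derivative is 3w^2 - 3w, which vanishes at w = 0 and w = 1.
Compare values at every candidate in [-2, 3]: P(-2) = -19; P(0) = -5; P(1) = -11/2; P(3) = 17/2.
So the maximum is P(3) = 17/2.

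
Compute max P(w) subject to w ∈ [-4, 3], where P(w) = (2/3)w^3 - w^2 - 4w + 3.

Differentiating, P'(w) = 2w^2 - 2w - 4; which vanishes at w = -1 and w = 2.
Evaluating at the critical points and endpoints: P(-4) = -119/3,  P(-1) = 16/3,  P(2) = -11/3,  P(3) = 0.
The maximum over the interval is 16/3, attained at w = -1.

16/3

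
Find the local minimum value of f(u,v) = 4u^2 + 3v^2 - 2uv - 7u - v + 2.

-7/4

∂f/∂u = 8u - 2v - 7 = 0 and ∂f/∂v = -2u + 6v - 1 = 0, so (u, v) = (1, 1/2).
The Hessian has f_{uu} = 8, f_{vv} = 6, f_{uv} = -2, giving D = 44 > 0 with f_{uu} > 0, so the point is a local minimum.
f(1, 1/2) = -7/4.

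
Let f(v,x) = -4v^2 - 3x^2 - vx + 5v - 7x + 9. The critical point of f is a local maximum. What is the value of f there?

729/47

∂f/∂v = -8v - x + 5 = 0 and ∂f/∂x = -v - 6x - 7 = 0, so (v, x) = (37/47, -61/47).
The Hessian has f_{vv} = -8, f_{xx} = -6, f_{vx} = -1, giving D = 47 > 0 with f_{vv} < 0, so the point is a local maximum.
f(37/47, -61/47) = 729/47.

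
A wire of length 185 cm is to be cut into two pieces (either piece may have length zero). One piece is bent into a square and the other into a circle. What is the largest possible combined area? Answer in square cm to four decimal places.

Let x be the length used for the square. Square side x/4; circle radius (185−x)/(2π).
A(x) = (x/4)² + π·((185−x)/(2π))² = x²/16 + (185−x)²/(4π) for 0 ≤ x ≤ 185. A'(x) = x/8 − (185−x)/(2π) = 0 gives x = 4·185/(π+4) ≈ 103.6183.
A'' > 0, so the interior critical point is a minimum; the maximum is at an endpoint. A(0) = 2723.5390 and A(185) = 2139.0625, so the largest area is 2723.5390.

2723.5390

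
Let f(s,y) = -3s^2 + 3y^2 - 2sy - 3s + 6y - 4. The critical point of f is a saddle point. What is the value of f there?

∂f/∂s = -6s - 2y - 3 = 0 and ∂f/∂y = -2s + 6y + 6 = 0, so (s, y) = (-3/20, -21/20).
The Hessian has f_{ss} = -6, f_{yy} = 6, f_{sy} = -2, giving D = -40 < 0, so the point is a saddle point.
f(-3/20, -21/20) = -277/40.

-277/40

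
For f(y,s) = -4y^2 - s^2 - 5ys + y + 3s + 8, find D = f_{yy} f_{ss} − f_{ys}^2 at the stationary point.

∂f/∂y = -8y - 5s + 1 = 0 and ∂f/∂s = -5y - 2s + 3 = 0, so (y, s) = (13/9, -19/9).
The Hessian has f_{yy} = -8, f_{ss} = -2, f_{ys} = -5, giving D = -9 < 0, so the point is a saddle point.
D = (-8)·(-2) − (-5)^2 = -9.

-9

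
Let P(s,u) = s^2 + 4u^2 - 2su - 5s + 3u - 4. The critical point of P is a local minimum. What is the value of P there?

∂P/∂s = 2s - 2u - 5 = 0 and ∂P/∂u = -2s + 8u + 3 = 0, so (s, u) = (17/6, 1/3).
The Hessian has P_{ss} = 2, P_{uu} = 8, P_{su} = -2, giving D = 12 > 0 with P_{ss} > 0, so the point is a local minimum.
P(17/6, 1/3) = -127/12.

-127/12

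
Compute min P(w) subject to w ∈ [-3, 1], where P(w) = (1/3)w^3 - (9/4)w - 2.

P'(w) = w^2 - 9/4, whose only zero in [-3, 1] is w = -3/2.
Candidates: P(-3) = -17/4, P(-3/2) = 1/4, P(1) = -47/12.
Hence the absolute minimum is -17/4 at w = -3.

-17/4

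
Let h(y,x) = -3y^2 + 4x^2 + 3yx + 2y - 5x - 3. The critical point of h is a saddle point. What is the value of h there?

∂h/∂y = -6y + 3x + 2 = 0 and ∂h/∂x = 3y + 8x - 5 = 0, so (y, x) = (31/57, 8/19).
The Hessian has h_{yy} = -6, h_{xx} = 8, h_{yx} = 3, giving D = -57 < 0, so the point is a saddle point.
h(31/57, 8/19) = -200/57.

-200/57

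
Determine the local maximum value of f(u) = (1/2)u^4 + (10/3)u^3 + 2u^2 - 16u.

Critical points: f'(u) = 2u^3 + 10u^2 + 4u - 16 vanishes at u = -4, -2, 1.
Second-derivative test with f''(u) = 6u^2 + 20u + 4: f''(-4) = 20 > 0 ⇒ local minimum; f''(-2) = -12 < 0 ⇒ local maximum; f''(1) = 30 > 0 ⇒ local minimum.
The local maximum is f(-2) = 64/3.

64/3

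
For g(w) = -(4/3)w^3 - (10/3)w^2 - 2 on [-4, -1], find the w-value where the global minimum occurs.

g'(w) = -4w^2 - (20/3)w, whose only zero in [-4, -1] is w = -5/3.
Evaluating at the critical points and endpoints: g(-4) = 30; g(-5/3) = -412/81; g(-1) = -4.
So the minimum is g(-5/3) = -412/81.

-5/3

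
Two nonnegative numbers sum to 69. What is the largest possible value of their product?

With x + y = 69, the product is P(x) = x(69 − x).
P'(x) = 69 − 2x = 0 gives x = 69/2; P'' = −2 < 0, so this is the maximum.
P = 69/2·69/2 = 4761/4.

4761/4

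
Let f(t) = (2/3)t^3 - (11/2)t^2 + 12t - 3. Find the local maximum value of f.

f'(t) = 2t^2 - 11t + 12. Setting f'(t) = 0 gives t ∈ {3/2, 4}.
f''(t) = 4t - 11. f''(3/2) = -5 < 0 ⇒ local maximum; f''(4) = 5 > 0 ⇒ local minimum.
So the local maximum value is f(3/2) = 39/8.

39/8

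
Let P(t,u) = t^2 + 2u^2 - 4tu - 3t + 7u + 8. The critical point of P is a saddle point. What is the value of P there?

∂P/∂t = 2t - 4u - 3 = 0 and ∂P/∂u = -4t + 4u + 7 = 0, so (t, u) = (2, 1/4).
The Hessian has P_{tt} = 2, P_{uu} = 4, P_{tu} = -4, giving D = -8 < 0, so the point is a saddle point.
P(2, 1/4) = 47/8.

47/8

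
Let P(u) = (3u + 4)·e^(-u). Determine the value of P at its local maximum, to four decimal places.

By the product rule, P'(u) = (-3u - 1)·e^(-u). Since e^(-u) > 0, the only critical point is u = -1/3.
P''(-1/3) has the same sign as -3 < 0, so this is a local maximum.
P(-1/3) = (3)·e^(1/3) ≈ 4.1868.

4.1868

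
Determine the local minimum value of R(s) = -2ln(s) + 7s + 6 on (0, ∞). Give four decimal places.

R'(s) = -2/s + 7 = 0 gives s = 2/7.
R''(s) = 2/s², which is positive for s > 0, so this is a local minimum.
R(2/7) = -2·ln(2/7) + 2 + 6 ≈ 10.5055.

10.5055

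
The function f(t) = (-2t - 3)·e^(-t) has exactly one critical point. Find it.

-1/2

Differentiating with the product rule gives f'(t) = (2t + 1)·e^(-t). Since e^(-t) > 0, the only critical point is t = -1/2.
f''(-1/2) has the same sign as 2 > 0, so this is a local minimum.
f(-1/2) = (-2)·e^(1/2) ≈ -3.2974.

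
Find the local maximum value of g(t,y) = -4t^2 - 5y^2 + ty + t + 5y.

∂g/∂t = -8t + y + 1 = 0 and ∂g/∂y = t - 10y + 5 = 0, so (t, y) = (15/79, 41/79).
The Hessian has g_{tt} = -8, g_{yy} = -10, g_{ty} = 1, giving D = 79 > 0 with g_{tt} < 0, so the point is a local maximum.
g(15/79, 41/79) = 110/79.

110/79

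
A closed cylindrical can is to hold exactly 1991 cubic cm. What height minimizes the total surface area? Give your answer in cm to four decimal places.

With radius r and height h, πr²h = 1991 so h = 1991/(πr²), and S(r) = 2πr² + 2πrh = 2πr² + 2·1991/r.
S'(r) = 4πr − 2·1991/r² = 0 ⇒ r³ = 1991/(2π), so r ≈ 6.8176 and h = 2r ≈ 13.6352.
S''(r) = 4π + 4·1991/r³ > 0, so this is the minimum; S ≈ 876.1169.

13.6352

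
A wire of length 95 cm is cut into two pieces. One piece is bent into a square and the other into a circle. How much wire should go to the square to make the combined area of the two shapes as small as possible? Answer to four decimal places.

Let x be the length used for the square. Square side x/4; circle radius (95−x)/(2π).
A(x) = (x/4)² + π·((95−x)/(2π))² = x²/16 + (95−x)²/(4π) for 0 ≤ x ≤ 95. A'(x) = x/8 − (95−x)/(2π) = 0 gives x = 4·95/(π+4) ≈ 53.2094.
A'' = 1/8 + 1/(2π) > 0, so this gives the minimum combined area; x ≈ 53.2094 cm to the square.

53.2094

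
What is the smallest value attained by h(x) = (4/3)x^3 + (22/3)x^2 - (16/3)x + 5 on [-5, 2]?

h'(x) = 4x^2 + (44/3)x - 16/3, which vanishes at x = -4 and x = 1/3.
Evaluating at the critical points and endpoints: h(-5) = 145/3; h(-4) = 175/3; h(1/3) = 331/81; h(2) = 103/3.
The minimum over the interval is 331/81, attained at x = 1/3.

331/81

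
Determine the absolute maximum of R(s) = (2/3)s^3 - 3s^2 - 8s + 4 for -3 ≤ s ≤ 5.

25/3

The derivative is 2s^2 - 6s - 8, which vanishes at s = -1 and s = 4.
Compare values at every candidate in [-3, 5]: R(-3) = -17, R(-1) = 25/3, R(4) = -100/3, R(5) = -83/3.
The maximum over the interval is 25/3, attained at s = -1.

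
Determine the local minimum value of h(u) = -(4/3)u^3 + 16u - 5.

Critical points: h'(u) = -4u^2 + 16 vanishes at u = -2, 2.
h''(u) = -8u. h''(-2) = 16 > 0 ⇒ local minimum; h''(2) = -16 < 0 ⇒ local maximum.
The local minimum is h(-2) = -79/3.

-79/3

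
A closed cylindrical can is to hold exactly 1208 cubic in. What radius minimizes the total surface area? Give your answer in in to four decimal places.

5.7716

With radius r and height h, πr²h = 1208 so h = 1208/(πr²), and S(r) = 2πr² + 2πrh = 2πr² + 2·1208/r.
S'(r) = 4πr − 2·1208/r² = 0 ⇒ r³ = 1208/(2π), so r ≈ 5.7716 and h = 2r ≈ 11.5432.
S''(r) = 4π + 4·1208/r³ > 0, so this is the minimum; S ≈ 627.9029.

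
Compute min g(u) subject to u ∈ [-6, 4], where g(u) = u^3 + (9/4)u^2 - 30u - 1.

-741/16

g'(u) = 3u^2 + (9/2)u - 30, which vanishes at u = -4 and u = 5/2.
Compare values at every candidate in [-6, 4]: g(-6) = 44, g(-4) = 91, g(5/2) = -741/16, g(4) = -21.
Hence the absolute minimum is -741/16 at u = 5/2.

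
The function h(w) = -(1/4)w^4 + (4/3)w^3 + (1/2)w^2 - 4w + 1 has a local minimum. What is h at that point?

Critical points: h'(w) = -w^3 + 4w^2 + w - 4 vanishes at w = -1, 1, 4.
Since h''(w) = -3w^2 + 8w + 1, we get h''(-1) = -10 < 0 ⇒ local maximum; h''(1) = 6 > 0 ⇒ local minimum; h''(4) = -15 < 0 ⇒ local maximum.
Thus h has its local minimum at w = 1, with value -17/12.

-17/12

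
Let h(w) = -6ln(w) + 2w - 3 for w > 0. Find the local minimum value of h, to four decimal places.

h'(w) = -6/w + 2 = 0 gives w = 3.
h''(w) = 6/w², which is positive for w > 0, so this is a local minimum.
h(3) = -6·ln(3) + 6 - 3 ≈ -3.5917.

-3.5917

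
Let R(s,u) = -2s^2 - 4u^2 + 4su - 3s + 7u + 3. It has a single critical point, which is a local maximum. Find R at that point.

49/8

∂R/∂s = -4s + 4u - 3 = 0 and ∂R/∂u = 4s - 8u + 7 = 0, so (s, u) = (1/4, 1).
The Hessian has R_{ss} = -4, R_{uu} = -8, R_{su} = 4, giving D = 16 > 0 with R_{ss} < 0, so the point is a local maximum.
R(1/4, 1) = 49/8.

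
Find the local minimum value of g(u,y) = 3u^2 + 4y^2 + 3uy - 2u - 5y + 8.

251/39

∂g/∂u = 6u + 3y - 2 = 0 and ∂g/∂y = 3u + 8y - 5 = 0, so (u, y) = (1/39, 8/13).
The Hessian has g_{uu} = 6, g_{yy} = 8, g_{uy} = 3, giving D = 39 > 0 with g_{uu} > 0, so the point is a local minimum.
g(1/39, 8/13) = 251/39.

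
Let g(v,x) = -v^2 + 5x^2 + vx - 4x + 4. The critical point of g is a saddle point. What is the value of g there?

68/21

∂g/∂v = -2v + x = 0 and ∂g/∂x = v + 10x - 4 = 0, so (v, x) = (4/21, 8/21).
The Hessian has g_{vv} = -2, g_{xx} = 10, g_{vx} = 1, giving D = -21 < 0, so the point is a saddle point.
g(4/21, 8/21) = 68/21.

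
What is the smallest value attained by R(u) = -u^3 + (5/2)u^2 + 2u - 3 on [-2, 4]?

The derivative is -3u^2 + 5u + 2, which vanishes at u = -1/3 and u = 2.
Compare values at every candidate in [-2, 4]: R(-2) = 11, R(-1/3) = -181/54, R(2) = 3, R(4) = -19.
Hence the absolute minimum is -19 at u = 4.

-19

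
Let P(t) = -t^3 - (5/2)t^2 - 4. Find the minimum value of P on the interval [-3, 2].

-22

P'(t) = -3t^2 - 5t, which vanishes at t = -5/3 and t = 0.
Candidates: P(-3) = 1/2; P(-5/3) = -341/54; P(0) = -4; P(2) = -22.
So the minimum is P(2) = -22.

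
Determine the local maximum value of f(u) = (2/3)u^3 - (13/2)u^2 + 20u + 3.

547/24

f'(u) = 2u^2 - 13u + 20 = 0 at u = 5/2, 4.
Since f''(u) = 4u - 13, we get f''(5/2) = -3 < 0 ⇒ local maximum; f''(4) = 3 > 0 ⇒ local minimum.
The local maximum is f(5/2) = 547/24.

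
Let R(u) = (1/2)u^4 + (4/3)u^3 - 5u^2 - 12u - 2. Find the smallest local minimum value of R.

-82/3

Critical points: R'(u) = 2u^3 + 4u^2 - 10u - 12 vanishes at u = -3, -1, 2.
R''(u) = 6u^2 + 8u - 10. R''(-3) = 20 > 0 ⇒ local minimum; R''(-1) = -12 < 0 ⇒ local maximum; R''(2) = 30 > 0 ⇒ local minimum.
The smallest local minimum is R(2) = -82/3.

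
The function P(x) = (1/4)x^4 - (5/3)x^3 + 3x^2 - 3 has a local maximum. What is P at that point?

Critical points: P'(x) = x^3 - 5x^2 + 6x vanishes at x = 0, 2, 3.
Since P''(x) = 3x^2 - 10x + 6, we get P''(0) = 6 > 0 ⇒ local minimum; P''(2) = -2 < 0 ⇒ local maximum; P''(3) = 3 > 0 ⇒ local minimum.
The local maximum is P(2) = -1/3.

-1/3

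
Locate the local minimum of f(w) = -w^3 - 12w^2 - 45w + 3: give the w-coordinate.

-5

f'(w) = -3w^2 - 24w - 45. Setting f'(w) = 0 gives w ∈ {-5, -3}.
Second-derivative test with f''(w) = -6w - 24: f''(-5) = 6 > 0 ⇒ local minimum; f''(-3) = -6 < 0 ⇒ local maximum.
The local minimum is f(-5) = 53.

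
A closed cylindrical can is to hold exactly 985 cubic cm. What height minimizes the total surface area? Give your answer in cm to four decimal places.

With radius r and height h, πr²h = 985 so h = 985/(πr²), and S(r) = 2πr² + 2πrh = 2πr² + 2·985/r.
S'(r) = 4πr − 2·985/r² = 0 ⇒ r³ = 985/(2π), so r ≈ 5.3920 and h = 2r ≈ 10.7841.
S''(r) = 4π + 4·985/r³ > 0, so this is the minimum; S ≈ 548.0313.

10.7841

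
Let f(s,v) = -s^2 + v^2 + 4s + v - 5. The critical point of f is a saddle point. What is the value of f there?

-5/4

∂f/∂s = -2s + 4 = 0 and ∂f/∂v = 2v + 1 = 0, so (s, v) = (2, -1/2).
The Hessian has f_{ss} = -2, f_{vv} = 2, f_{sv} = 0, giving D = -4 < 0, so the point is a saddle point.
f(2, -1/2) = -5/4.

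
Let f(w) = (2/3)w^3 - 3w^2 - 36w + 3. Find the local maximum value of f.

66

Critical points: f'(w) = 2w^2 - 6w - 36 vanishes at w = -3, 6.
Since f''(w) = 4w - 6, we get f''(-3) = -18 < 0 ⇒ local maximum; f''(6) = 18 > 0 ⇒ local minimum.
The local maximum is f(-3) = 66.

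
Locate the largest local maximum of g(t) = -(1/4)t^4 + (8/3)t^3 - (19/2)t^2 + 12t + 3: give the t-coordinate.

1

Critical points: g'(t) = -t^3 + 8t^2 - 19t + 12 vanishes at t = 1, 3, 4.
Second-derivative test with g''(t) = -3t^2 + 16t - 19: g''(1) = -6 < 0 ⇒ local maximum; g''(3) = 2 > 0 ⇒ local minimum; g''(4) = -3 < 0 ⇒ local maximum.
The largest local maximum is g(1) = 95/12.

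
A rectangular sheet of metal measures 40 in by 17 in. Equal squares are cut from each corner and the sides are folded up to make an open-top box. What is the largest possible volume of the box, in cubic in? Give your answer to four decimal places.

1157.9537

With cut size x, the volume is V(x) = x(40 − 2x)(17 − 2x) for 0 < x < 8.5.
V'(x) = 12x^2 − 228x + 680. Setting V'(x) = 0 gives x ≈ 3.7049 (the root in (0, 8.5)).
V''(x) = 24x − 228 is negative there, so this is the maximum; V ≈ 1157.9537.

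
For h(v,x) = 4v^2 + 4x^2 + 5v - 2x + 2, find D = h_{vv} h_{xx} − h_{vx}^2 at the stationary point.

64

∂h/∂v = 8v + 5 = 0 and ∂h/∂x = 8x - 2 = 0, so (v, x) = (-5/8, 1/4).
The Hessian has h_{vv} = 8, h_{xx} = 8, h_{vx} = 0, giving D = 64 > 0 with h_{vv} > 0, so the point is a local minimum.
D = (8)·(8) − (0)^2 = 64.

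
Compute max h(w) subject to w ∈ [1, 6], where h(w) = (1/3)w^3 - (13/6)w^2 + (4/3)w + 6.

Differentiating, h'(w) = w^2 - (13/3)w + 4/3; whose only zero in [1, 6] is w = 4.
Compare values at every candidate in [1, 6]: h(1) = 11/2; h(4) = -2; h(6) = 8.
So the maximum is h(6) = 8.

8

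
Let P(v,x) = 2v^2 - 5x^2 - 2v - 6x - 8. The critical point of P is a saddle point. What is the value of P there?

-67/10

∂P/∂v = 4v - 2 = 0 and ∂P/∂x = -10x - 6 = 0, so (v, x) = (1/2, -3/5).
The Hessian has P_{vv} = 4, P_{xx} = -10, P_{vx} = 0, giving D = -40 < 0, so the point is a saddle point.
P(1/2, -3/5) = -67/10.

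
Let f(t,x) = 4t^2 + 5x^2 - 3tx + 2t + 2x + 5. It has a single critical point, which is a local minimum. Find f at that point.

∂f/∂t = 8t - 3x + 2 = 0 and ∂f/∂x = -3t + 10x + 2 = 0, so (t, x) = (-26/71, -22/71).
The Hessian has f_{tt} = 8, f_{xx} = 10, f_{tx} = -3, giving D = 71 > 0 with f_{tt} > 0, so the point is a local minimum.
f(-26/71, -22/71) = 307/71.

307/71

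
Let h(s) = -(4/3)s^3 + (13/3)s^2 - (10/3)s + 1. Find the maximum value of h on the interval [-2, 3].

h'(s) = -4s^2 + (26/3)s - 10/3, which vanishes at s = 1/2 and s = 5/3.
Compare values at every candidate in [-2, 3]: h(-2) = 107/3, h(1/2) = 1/4, h(5/3) = 106/81, h(3) = -6.
The maximum over the interval is 107/3, attained at s = -2.

107/3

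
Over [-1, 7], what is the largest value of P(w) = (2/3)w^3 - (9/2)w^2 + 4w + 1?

223/6

Differentiating, P'(w) = 2w^2 - 9w + 4; which vanishes at w = 1/2 and w = 4.
Evaluating at the critical points and endpoints: P(-1) = -49/6, P(1/2) = 47/24, P(4) = -37/3, P(7) = 223/6.
The maximum over the interval is 223/6, attained at w = 7.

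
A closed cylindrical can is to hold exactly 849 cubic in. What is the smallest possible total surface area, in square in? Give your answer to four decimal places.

With radius r and height h, πr²h = 849 so h = 849/(πr²), and S(r) = 2πr² + 2πrh = 2πr² + 2·849/r.
S'(r) = 4πr − 2·849/r² = 0 ⇒ r³ = 849/(2π), so r ≈ 5.1315 and h = 2r ≈ 10.2630.
S''(r) = 4π + 4·849/r³ > 0, so this is the minimum; S ≈ 496.3481.

496.3481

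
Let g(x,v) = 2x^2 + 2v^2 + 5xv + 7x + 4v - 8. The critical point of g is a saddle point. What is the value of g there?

∂g/∂x = 4x + 5v + 7 = 0 and ∂g/∂v = 5x + 4v + 4 = 0, so (x, v) = (8/9, -19/9).
The Hessian has g_{xx} = 4, g_{vv} = 4, g_{xv} = 5, giving D = -9 < 0, so the point is a saddle point.
g(8/9, -19/9) = -82/9.

-82/9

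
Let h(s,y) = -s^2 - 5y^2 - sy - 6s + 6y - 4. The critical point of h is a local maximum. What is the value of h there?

∂h/∂s = -2s - y - 6 = 0 and ∂h/∂y = -s - 10y + 6 = 0, so (s, y) = (-66/19, 18/19).
The Hessian has h_{ss} = -2, h_{yy} = -10, h_{sy} = -1, giving D = 19 > 0 with h_{ss} < 0, so the point is a local maximum.
h(-66/19, 18/19) = 176/19.

176/19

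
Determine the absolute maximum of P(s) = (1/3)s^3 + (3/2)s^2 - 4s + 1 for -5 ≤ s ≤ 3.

Differentiating, P'(s) = s^2 + 3s - 4; which vanishes at s = -4 and s = 1.
Evaluating at the critical points and endpoints: P(-5) = 101/6,  P(-4) = 59/3,  P(1) = -7/6,  P(3) = 23/2.
Hence the absolute maximum is 59/3 at s = -4.

59/3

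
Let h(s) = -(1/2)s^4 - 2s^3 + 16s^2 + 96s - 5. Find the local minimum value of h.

h'(s) = -2s^3 - 6s^2 + 32s + 96 = 0 at s = -4, -3, 4.
Second-derivative test with h''(s) = -6s^2 - 12s + 32: h''(-4) = -16 < 0 ⇒ local maximum; h''(-3) = 14 > 0 ⇒ local minimum; h''(4) = -112 < 0 ⇒ local maximum.
So the local minimum value is h(-3) = -271/2.

-271/2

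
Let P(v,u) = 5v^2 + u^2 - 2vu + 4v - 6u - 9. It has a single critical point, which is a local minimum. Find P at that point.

∂P/∂v = 10v - 2u + 4 = 0 and ∂P/∂u = -2v + 2u - 6 = 0, so (v, u) = (1/4, 13/4).
The Hessian has P_{vv} = 10, P_{uu} = 2, P_{vu} = -2, giving D = 16 > 0 with P_{vv} > 0, so the point is a local minimum.
P(1/4, 13/4) = -73/4.

-73/4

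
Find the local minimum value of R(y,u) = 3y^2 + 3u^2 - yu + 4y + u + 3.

∂R/∂y = 6y - u + 4 = 0 and ∂R/∂u = -y + 6u + 1 = 0, so (y, u) = (-5/7, -2/7).
The Hessian has R_{yy} = 6, R_{uu} = 6, R_{yu} = -1, giving D = 35 > 0 with R_{yy} > 0, so the point is a local minimum.
R(-5/7, -2/7) = 10/7.

10/7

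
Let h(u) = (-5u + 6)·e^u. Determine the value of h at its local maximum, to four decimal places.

6.1070

By the product rule, h'(u) = (-5u + 1)·e^u. Since e^u > 0, the only critical point is u = 1/5.
h''(1/5) has the same sign as -5 < 0, so this is a local maximum.
h(1/5) = (5)·e^(1/5) ≈ 6.1070.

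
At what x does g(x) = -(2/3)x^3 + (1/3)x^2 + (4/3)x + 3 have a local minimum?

-2/3

Critical points: g'(x) = -2x^2 + (2/3)x + 4/3 vanishes at x = -2/3, 1.
g''(x) = -4x + 2/3. g''(-2/3) = 10/3 > 0 ⇒ local minimum; g''(1) = -10/3 < 0 ⇒ local maximum.
Thus g has its local minimum at x = -2/3, with value 199/81.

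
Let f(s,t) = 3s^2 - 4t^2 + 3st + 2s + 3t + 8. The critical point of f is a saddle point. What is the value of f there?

449/57

∂f/∂s = 6s + 3t + 2 = 0 and ∂f/∂t = 3s - 8t + 3 = 0, so (s, t) = (-25/57, 4/19).
The Hessian has f_{ss} = 6, f_{tt} = -8, f_{st} = 3, giving D = -57 < 0, so the point is a saddle point.
f(-25/57, 4/19) = 449/57.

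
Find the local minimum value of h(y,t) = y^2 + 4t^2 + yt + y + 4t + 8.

∂h/∂y = 2y + t + 1 = 0 and ∂h/∂t = y + 8t + 4 = 0, so (y, t) = (-4/15, -7/15).
The Hessian has h_{yy} = 2, h_{tt} = 8, h_{yt} = 1, giving D = 15 > 0 with h_{yy} > 0, so the point is a local minimum.
h(-4/15, -7/15) = 104/15.

104/15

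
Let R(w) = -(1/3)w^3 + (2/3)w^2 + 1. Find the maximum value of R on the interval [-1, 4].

2

The derivative is -w^2 + (4/3)w, which vanishes at w = 0 and w = 4/3.
Evaluating at the critical points and endpoints: R(-1) = 2,  R(0) = 1,  R(4/3) = 113/81,  R(4) = -29/3.
The maximum over the interval is 2, attained at w = -1.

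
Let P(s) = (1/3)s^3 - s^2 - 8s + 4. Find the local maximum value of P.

40/3

Critical points: P'(s) = s^2 - 2s - 8 vanishes at s = -2, 4.
Since P''(s) = 2s - 2, we get P''(-2) = -6 < 0 ⇒ local maximum; P''(4) = 6 > 0 ⇒ local minimum.
The local maximum is P(-2) = 40/3.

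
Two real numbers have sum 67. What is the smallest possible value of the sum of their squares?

4489/2

With a + b = 67, a^2 + b^2 = a^2 + (67 − a)^2.
The derivative 2a − 2(67 − a) = 4a − 134 vanishes at a = 67/2; second derivative 4 > 0, a minimum.
The minimum is 2·(67/2)^2 = 4489/2.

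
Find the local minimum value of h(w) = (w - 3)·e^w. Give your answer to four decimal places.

h'(w) = 1·e^w + (w - 3)·1·e^w = (w - 2)·e^w. Since e^w > 0, the only critical point is w = 2.
h''(2) has the same sign as 1 > 0, so this is a local minimum.
h(2) = (-1)·e^(2) ≈ -7.3891.

-7.3891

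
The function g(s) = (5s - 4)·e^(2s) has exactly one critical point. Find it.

g'(s) = 5·e^(2s) + (5s - 4)·2·e^(2s) = (10s - 3)·e^(2s). Since e^(2s) > 0, the only critical point is s = 3/10.
g''(3/10) has the same sign as 10 > 0, so this is a local minimum.
g(3/10) = (-5/2)·e^(3/5) ≈ -4.5553.

3/10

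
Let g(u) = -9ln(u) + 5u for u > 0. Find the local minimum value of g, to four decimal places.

g'(u) = -9/u + 5 = 0 gives u = 9/5.
g''(u) = 9/u², which is positive for u > 0, so this is a local minimum.
g(9/5) = -9·ln(9/5) + 9 ≈ 3.7099.

3.7099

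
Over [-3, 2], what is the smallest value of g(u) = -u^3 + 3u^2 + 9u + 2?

-3

The derivative is -3u^2 + 6u + 9, whose only zero in [-3, 2] is u = -1.
Evaluating at the critical points and endpoints: g(-3) = 29,  g(-1) = -3,  g(2) = 24.
Hence the absolute minimum is -3 at u = -1.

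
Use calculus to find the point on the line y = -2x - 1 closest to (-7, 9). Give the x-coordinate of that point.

Minimize D(x)^2 = (x + 7)^2 + (-2x - 10)^2.
d/dx[D^2] = 2(x + 7) + 2·(-2)·(-2x - 10) = 0 ⇒ x = -27/5.
Then y = 49/5 and the distance is √(16/5) ≈ 1.7889.

-27/5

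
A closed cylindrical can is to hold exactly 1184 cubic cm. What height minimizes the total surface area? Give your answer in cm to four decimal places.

With radius r and height h, πr²h = 1184 so h = 1184/(πr²), and S(r) = 2πr² + 2πrh = 2πr² + 2·1184/r.
S'(r) = 4πr − 2·1184/r² = 0 ⇒ r³ = 1184/(2π), so r ≈ 5.7331 and h = 2r ≈ 11.4662.
S''(r) = 4π + 4·1184/r³ > 0, so this is the minimum; S ≈ 619.5585.

11.4662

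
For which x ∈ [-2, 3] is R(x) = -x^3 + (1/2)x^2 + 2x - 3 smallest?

3

Differentiating, R'(x) = -3x^2 + x + 2; which vanishes at x = -2/3 and x = 1.
Evaluating at the critical points and endpoints: R(-2) = 3, R(-2/3) = -103/27, R(1) = -3/2, R(3) = -39/2.
The minimum over the interval is -39/2, attained at x = 3.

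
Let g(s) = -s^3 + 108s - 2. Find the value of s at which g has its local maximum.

g'(s) = -3s^2 + 108 = 0 at s = -6, 6.
g''(s) = -6s. g''(-6) = 36 > 0 ⇒ local minimum; g''(6) = -36 < 0 ⇒ local maximum.
So the local maximum value is g(6) = 430.

6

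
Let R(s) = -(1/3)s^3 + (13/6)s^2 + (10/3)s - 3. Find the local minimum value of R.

R'(s) = -s^2 + (13/3)s + 10/3 = 0 at s = -2/3, 5.
Since R''(s) = -2s + 13/3, we get R''(-2/3) = 17/3 > 0 ⇒ local minimum; R''(5) = -17/3 < 0 ⇒ local maximum.
So the local minimum value is R(-2/3) = -337/81.

-337/81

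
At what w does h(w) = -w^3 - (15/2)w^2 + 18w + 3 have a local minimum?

Critical points: h'(w) = -3w^2 - 15w + 18 vanishes at w = -6, 1.
Second-derivative test with h''(w) = -6w - 15: h''(-6) = 21 > 0 ⇒ local minimum; h''(1) = -21 < 0 ⇒ local maximum.
So the local minimum value is h(-6) = -159.

-6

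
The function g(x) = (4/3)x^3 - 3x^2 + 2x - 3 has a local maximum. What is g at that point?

Critical points: g'(x) = 4x^2 - 6x + 2 vanishes at x = 1/2, 1.
Second-derivative test with g''(x) = 8x - 6: g''(1/2) = -2 < 0 ⇒ local maximum; g''(1) = 2 > 0 ⇒ local minimum.
The local maximum is g(1/2) = -31/12.

-31/12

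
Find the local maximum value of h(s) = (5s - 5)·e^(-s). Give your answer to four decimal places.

Differentiating with the product rule gives h'(s) = (-5s + 10)·e^(-s). Since e^(-s) > 0, the only critical point is s = 2.
h''(2) has the same sign as -5 < 0, so this is a local maximum.
h(2) = (5)·e^(-2) ≈ 0.6767.

0.6767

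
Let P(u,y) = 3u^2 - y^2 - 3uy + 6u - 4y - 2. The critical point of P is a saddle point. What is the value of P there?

-34/7

∂P/∂u = 6u - 3y + 6 = 0 and ∂P/∂y = -3u - 2y - 4 = 0, so (u, y) = (-8/7, -2/7).
The Hessian has P_{uu} = 6, P_{yy} = -2, P_{uy} = -3, giving D = -21 < 0, so the point is a saddle point.
P(-8/7, -2/7) = -34/7.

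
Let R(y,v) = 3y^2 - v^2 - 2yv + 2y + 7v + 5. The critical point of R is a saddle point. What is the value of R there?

∂R/∂y = 6y - 2v + 2 = 0 and ∂R/∂v = -2y - 2v + 7 = 0, so (y, v) = (5/8, 23/8).
The Hessian has R_{yy} = 6, R_{vv} = -2, R_{yv} = -2, giving D = -16 < 0, so the point is a saddle point.
R(5/8, 23/8) = 251/16.

251/16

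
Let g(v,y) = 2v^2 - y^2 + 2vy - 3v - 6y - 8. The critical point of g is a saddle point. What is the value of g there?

-23/4

∂g/∂v = 4v + 2y - 3 = 0 and ∂g/∂y = 2v - 2y - 6 = 0, so (v, y) = (3/2, -3/2).
The Hessian has g_{vv} = 4, g_{yy} = -2, g_{vy} = 2, giving D = -12 < 0, so the point is a saddle point.
g(3/2, -3/2) = -23/4.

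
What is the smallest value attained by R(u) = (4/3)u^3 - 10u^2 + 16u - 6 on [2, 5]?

-50/3

The derivative is 4u^2 - 20u + 16, whose only zero in [2, 5] is u = 4.
Compare values at every candidate in [2, 5]: R(2) = -10/3, R(4) = -50/3, R(5) = -28/3.
So the minimum is R(4) = -50/3.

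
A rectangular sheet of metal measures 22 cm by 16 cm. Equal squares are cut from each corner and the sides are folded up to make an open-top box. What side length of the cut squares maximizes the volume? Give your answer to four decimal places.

With cut size x, the volume is V(x) = x(22 − 2x)(16 − 2x) for 0 < x < 8.
V'(x) = 12x^2 − 152x + 352. Setting V'(x) = 0 gives x ≈ 3.0504 (the root in (0, 8)).
V''(x) = 24x − 152 is negative there, so this is the maximum; V ≈ 480.1005.

3.0504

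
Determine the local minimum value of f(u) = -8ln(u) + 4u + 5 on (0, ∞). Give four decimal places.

7.4548

f'(u) = -8/u + 4 = 0 gives u = 2.
f''(u) = 8/u², which is positive for u > 0, so this is a local minimum.
f(2) = -8·ln(2) + 8 + 5 ≈ 7.4548.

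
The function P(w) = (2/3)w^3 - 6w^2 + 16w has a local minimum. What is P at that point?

P'(w) = 2w^2 - 12w + 16. Setting P'(w) = 0 gives w ∈ {2, 4}.
Second-derivative test with P''(w) = 4w - 12: P''(2) = -4 < 0 ⇒ local maximum; P''(4) = 4 > 0 ⇒ local minimum.
So the local minimum value is P(4) = 32/3.

32/3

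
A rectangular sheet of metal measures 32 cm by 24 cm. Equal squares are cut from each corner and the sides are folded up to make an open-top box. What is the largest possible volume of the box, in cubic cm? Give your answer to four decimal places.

1552.5389

With cut size x, the volume is V(x) = x(32 − 2x)(24 − 2x) for 0 < x < 12.
V'(x) = 12x^2 − 224x + 768. Setting V'(x) = 0 gives x ≈ 4.5259 (the root in (0, 12)).
V''(x) = 24x − 224 is negative there, so this is the maximum; V ≈ 1552.5389.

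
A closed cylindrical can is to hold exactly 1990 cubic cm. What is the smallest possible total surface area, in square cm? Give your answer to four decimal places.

With radius r and height h, πr²h = 1990 so h = 1990/(πr²), and S(r) = 2πr² + 2πrh = 2πr² + 2·1990/r.
S'(r) = 4πr − 2·1990/r² = 0 ⇒ r³ = 1990/(2π), so r ≈ 6.8164 and h = 2r ≈ 13.6329.
S''(r) = 4π + 4·1990/r³ > 0, so this is the minimum; S ≈ 875.8235.

875.8235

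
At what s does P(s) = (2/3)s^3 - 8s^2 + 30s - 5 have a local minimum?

Critical points: P'(s) = 2s^2 - 16s + 30 vanishes at s = 3, 5.
Second-derivative test with P''(s) = 4s - 16: P''(3) = -4 < 0 ⇒ local maximum; P''(5) = 4 > 0 ⇒ local minimum.
So the local minimum value is P(5) = 85/3.

5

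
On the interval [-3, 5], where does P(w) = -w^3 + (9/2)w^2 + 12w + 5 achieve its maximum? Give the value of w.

Differentiating, P'(w) = -3w^2 + 9w + 12; which vanishes at w = -1 and w = 4.
Compare values at every candidate in [-3, 5]: P(-3) = 73/2; P(-1) = -3/2; P(4) = 61; P(5) = 105/2.
The maximum over the interval is 61, attained at w = 4.

4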